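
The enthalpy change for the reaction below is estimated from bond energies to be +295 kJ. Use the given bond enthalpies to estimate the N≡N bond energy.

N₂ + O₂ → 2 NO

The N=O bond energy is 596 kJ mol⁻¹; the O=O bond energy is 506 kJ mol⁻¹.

Let D be the N≡N bond energy.
Σ(broken) = 1×D + 1×506 = 506 + D
Σ(formed) = 2×596 = 1192
ΔH = Σ(broken) − Σ(formed) = (506 + D) − (1192) = −686 + D
Setting this equal to +295 kJ gives D = 981 kJ/mol.

D(N≡N) ≈ 981 kJ/mol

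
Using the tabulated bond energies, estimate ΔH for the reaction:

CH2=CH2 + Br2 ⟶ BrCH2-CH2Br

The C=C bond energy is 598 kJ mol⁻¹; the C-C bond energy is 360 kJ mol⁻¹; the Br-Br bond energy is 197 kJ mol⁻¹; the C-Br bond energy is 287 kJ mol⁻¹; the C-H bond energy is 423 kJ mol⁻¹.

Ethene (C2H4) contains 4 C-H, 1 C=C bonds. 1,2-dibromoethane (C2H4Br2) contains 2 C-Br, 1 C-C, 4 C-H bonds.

ΔH ≈ −139 kJ

Bonds broken (reactants):
  Br-Br: 1 × 197 = 197
  C-H: 4 × 423 = 1692
  C=C: 1 × 598 = 598
  Σ(broken) = 2487 kJ
Bonds formed (products):
  C-Br: 2 × 287 = 574
  C-C: 1 × 360 = 360
  C-H: 4 × 423 = 1692
  Σ(formed) = 2626 kJ
ΔH = Σ(broken) − Σ(formed) = 2487 − 2626 = −139 kJ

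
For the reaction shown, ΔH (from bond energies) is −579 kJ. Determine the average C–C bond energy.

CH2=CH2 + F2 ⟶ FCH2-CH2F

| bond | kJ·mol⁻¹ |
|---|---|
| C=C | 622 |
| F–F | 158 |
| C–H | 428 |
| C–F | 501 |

Let D be the C–C bond energy.
Σ(broken) = 4×428 + 1×622 + 1×158 = 2492
Σ(formed) = 1×D + 2×501 + 4×428 = 2714 + D
ΔH = Σ(broken) − Σ(formed) = (2492) − (2714 + D) = −222 − D
Setting this equal to −579 kJ gives D = 357 kJ/mol.

D(C–C) ≈ 357 kJ/mol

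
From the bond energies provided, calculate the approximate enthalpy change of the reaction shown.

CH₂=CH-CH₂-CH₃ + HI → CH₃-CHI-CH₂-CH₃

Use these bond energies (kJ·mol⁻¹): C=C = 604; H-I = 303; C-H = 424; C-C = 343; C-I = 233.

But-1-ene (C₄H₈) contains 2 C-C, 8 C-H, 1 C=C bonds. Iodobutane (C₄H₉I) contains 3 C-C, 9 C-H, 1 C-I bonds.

Bonds broken (reactants):
  C-C: 2 × 343 = 686
  C-H: 8 × 424 = 3392
  C=C: 1 × 604 = 604
  H-I: 1 × 303 = 303
  Σ(broken) = 4985 kJ
Bonds formed (products):
  C-C: 3 × 343 = 1029
  C-H: 9 × 424 = 3816
  C-I: 1 × 233 = 233
  Σ(formed) = 5078 kJ
ΔH = Σ(broken) − Σ(formed) = 4985 − 5078 = −93 kJ

ΔH ≈ −93 kJ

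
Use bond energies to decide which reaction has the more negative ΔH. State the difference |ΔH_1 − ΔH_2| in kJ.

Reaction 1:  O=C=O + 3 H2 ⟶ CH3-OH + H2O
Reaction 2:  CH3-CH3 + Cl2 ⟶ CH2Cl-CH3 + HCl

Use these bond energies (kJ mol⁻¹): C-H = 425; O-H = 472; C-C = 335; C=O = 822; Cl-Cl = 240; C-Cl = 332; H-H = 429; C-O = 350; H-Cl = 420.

Reaction 1, by 23 kJ

Reaction 1:
  Bonds broken (reactants):
    C=O: 2 × 822 = 1644
    H-H: 3 × 429 = 1287
    Σ(broken) = 2931 kJ
  Bonds formed (products):
    C-H: 3 × 425 = 1275
    C-O: 1 × 350 = 350
    O-H: 3 × 472 = 1416
    Σ(formed) = 3041 kJ
  ΔH_1 = 2931 − 3041 = −110 kJ
Reaction 2:
  Bonds broken (reactants):
    C-C: 1 × 335 = 335
    C-H: 6 × 425 = 2550
    Cl-Cl: 1 × 240 = 240
    Σ(broken) = 3125 kJ
  Bonds formed (products):
    C-C: 1 × 335 = 335
    C-Cl: 1 × 332 = 332
    C-H: 5 × 425 = 2125
    H-Cl: 1 × 420 = 420
    Σ(formed) = 3212 kJ
  ΔH_2 = 3125 − 3212 = −87 kJ
ΔH_1 − ΔH_2 = −23 kJ, so reaction 1 has the more negative ΔH; |ΔH_1 − ΔH_2| = 23 kJ.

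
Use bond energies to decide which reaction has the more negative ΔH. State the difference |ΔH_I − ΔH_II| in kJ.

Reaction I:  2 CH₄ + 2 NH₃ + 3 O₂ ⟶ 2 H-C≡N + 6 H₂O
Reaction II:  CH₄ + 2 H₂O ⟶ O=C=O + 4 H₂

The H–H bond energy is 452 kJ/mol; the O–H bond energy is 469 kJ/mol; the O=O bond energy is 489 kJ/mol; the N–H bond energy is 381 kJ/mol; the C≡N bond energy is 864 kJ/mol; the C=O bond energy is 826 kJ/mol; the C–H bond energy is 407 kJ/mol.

Reaction I:
  Bonds broken (reactants):
    C–H: 8 × 407 = 3256
    N–H: 6 × 381 = 2286
    O=O: 3 × 489 = 1467
    Σ(broken) = 7009 kJ
  Bonds formed (products):
    C≡N: 2 × 864 = 1728
    C–H: 2 × 407 = 814
    O–H: 12 × 469 = 5628
    Σ(formed) = 8170 kJ
  ΔH_I = 7009 − 8170 = −1161 kJ
Reaction II:
  Bonds broken (reactants):
    C–H: 4 × 407 = 1628
    O–H: 4 × 469 = 1876
    Σ(broken) = 3504 kJ
  Bonds formed (products):
    C=O: 2 × 826 = 1652
    H–H: 4 × 452 = 1808
    Σ(formed) = 3460 kJ
  ΔH_II = 3504 − 3460 = +44 kJ
ΔH_I − ΔH_II = −1205 kJ, so reaction I has the more negative ΔH; |ΔH_I − ΔH_II| = 1205 kJ.

Reaction I, by 1205 kJ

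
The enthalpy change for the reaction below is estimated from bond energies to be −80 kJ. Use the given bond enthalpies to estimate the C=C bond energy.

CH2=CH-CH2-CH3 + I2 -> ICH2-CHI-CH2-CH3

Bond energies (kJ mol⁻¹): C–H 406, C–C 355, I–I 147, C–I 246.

D(C=C) ≈ 620 kJ/mol

Let D be the C=C bond energy.
Σ(broken) = 2×355 + 8×406 + 1×D + 1×147 = 4105 + D
Σ(formed) = 3×355 + 8×406 + 2×246 = 4805
ΔH = Σ(broken) − Σ(formed) = (4105 + D) − (4805) = −700 + D
Setting this equal to −80 kJ gives D = 620 kJ/mol.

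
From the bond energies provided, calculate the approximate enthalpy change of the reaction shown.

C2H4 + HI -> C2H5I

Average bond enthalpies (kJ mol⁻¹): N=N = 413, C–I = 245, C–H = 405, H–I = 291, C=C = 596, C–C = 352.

Bonds broken (reactants):
  C–H: 4 × 405 = 1620
  C=C: 1 × 596 = 596
  H–I: 1 × 291 = 291
  Σ(broken) = 2507 kJ
Bonds formed (products):
  C–C: 1 × 352 = 352
  C–H: 5 × 405 = 2025
  C–I: 1 × 245 = 245
  Σ(formed) = 2622 kJ
ΔH = Σ(broken) − Σ(formed) = 2507 − 2622 = −115 kJ

ΔH ≈ −115 kJ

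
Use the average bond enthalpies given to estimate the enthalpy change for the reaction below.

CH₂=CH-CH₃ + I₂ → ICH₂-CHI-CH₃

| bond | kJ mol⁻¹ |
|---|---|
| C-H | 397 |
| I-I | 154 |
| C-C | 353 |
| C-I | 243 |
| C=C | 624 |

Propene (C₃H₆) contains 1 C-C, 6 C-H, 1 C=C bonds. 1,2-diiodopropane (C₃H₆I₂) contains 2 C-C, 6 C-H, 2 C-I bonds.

ΔH ≈ −61 kJ

Bonds broken (reactants):
  C-C: 1 × 353 = 353
  C-H: 6 × 397 = 2382
  C=C: 1 × 624 = 624
  I-I: 1 × 154 = 154
  Σ(broken) = 3513 kJ
Bonds formed (products):
  C-C: 2 × 353 = 706
  C-H: 6 × 397 = 2382
  C-I: 2 × 243 = 486
  Σ(formed) = 3574 kJ
ΔH = Σ(broken) − Σ(formed) = 3513 − 3574 = −61 kJ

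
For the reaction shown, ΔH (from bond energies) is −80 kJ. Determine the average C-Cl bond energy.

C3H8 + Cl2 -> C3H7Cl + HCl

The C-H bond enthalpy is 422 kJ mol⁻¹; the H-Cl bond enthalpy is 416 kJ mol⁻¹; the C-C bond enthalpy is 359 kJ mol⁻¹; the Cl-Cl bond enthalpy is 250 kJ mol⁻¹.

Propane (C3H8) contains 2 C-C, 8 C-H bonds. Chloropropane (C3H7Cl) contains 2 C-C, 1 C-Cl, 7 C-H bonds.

D(C-Cl) ≈ 336 kJ/mol

Let D be the C-Cl bond energy.
Σ(broken) = 2×359 + 8×422 + 1×250 = 4344
Σ(formed) = 2×359 + 1×D + 7×422 + 1×416 = 4088 + D
ΔH = Σ(broken) − Σ(formed) = (4344) − (4088 + D) = +256 − D
Setting this equal to −80 kJ gives D = 336 kJ/mol.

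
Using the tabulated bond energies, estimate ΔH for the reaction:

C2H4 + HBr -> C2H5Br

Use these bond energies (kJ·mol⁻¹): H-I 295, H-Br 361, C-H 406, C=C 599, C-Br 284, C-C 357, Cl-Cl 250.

ΔH ≈ −87 kJ

Bonds broken (reactants):
  C-H: 4 × 406 = 1624
  C=C: 1 × 599 = 599
  H-Br: 1 × 361 = 361
  Σ(broken) = 2584 kJ
Bonds formed (products):
  C-Br: 1 × 284 = 284
  C-C: 1 × 357 = 357
  C-H: 5 × 406 = 2030
  Σ(formed) = 2671 kJ
ΔH = Σ(broken) − Σ(formed) = 2584 − 2671 = −87 kJ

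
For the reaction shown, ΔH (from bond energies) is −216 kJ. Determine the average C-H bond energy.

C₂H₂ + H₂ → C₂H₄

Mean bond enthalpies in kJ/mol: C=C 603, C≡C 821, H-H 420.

Let D be the C-H bond energy.
Σ(broken) = 1×821 + 2×D + 1×420 = 1241 + 2D
Σ(formed) = 4×D + 1×603 = 603 + 4D
ΔH = Σ(broken) − Σ(formed) = (1241 + 2D) − (603 + 4D) = +638 − 2D
Setting this equal to −216 kJ gives 2D = 854, so D = 427 kJ/mol.

D(C-H) ≈ 427 kJ/mol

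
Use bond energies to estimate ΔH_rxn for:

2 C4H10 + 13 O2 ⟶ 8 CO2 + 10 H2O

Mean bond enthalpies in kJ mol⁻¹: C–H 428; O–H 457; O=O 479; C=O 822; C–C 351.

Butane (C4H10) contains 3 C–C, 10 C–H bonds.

ΔH ≈ −5399 kJ

Bonds broken (reactants):
  C–C: 6 × 351 = 2106
  C–H: 20 × 428 = 8560
  O=O: 13 × 479 = 6227
  Σ(broken) = 16893 kJ
Bonds formed (products):
  C=O: 16 × 822 = 13152
  O–H: 20 × 457 = 9140
  Σ(formed) = 22292 kJ
ΔH = Σ(broken) − Σ(formed) = 16893 − 22292 = −5399 kJ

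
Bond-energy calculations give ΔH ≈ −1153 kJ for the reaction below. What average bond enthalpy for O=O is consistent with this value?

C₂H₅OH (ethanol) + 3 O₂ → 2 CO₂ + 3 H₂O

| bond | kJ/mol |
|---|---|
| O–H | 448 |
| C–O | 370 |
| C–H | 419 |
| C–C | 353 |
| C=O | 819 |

D(O=O) ≈ 515 kJ/mol

Let D be the O=O bond energy.
Σ(broken) = 1×353 + 5×419 + 1×370 + 1×448 + 3×D = 3266 + 3D
Σ(formed) = 4×819 + 6×448 = 5964
ΔH = Σ(broken) − Σ(formed) = (3266 + 3D) − (5964) = −2698 + 3D
Setting this equal to −1153 kJ gives 3D = 1545, so D = 515 kJ/mol.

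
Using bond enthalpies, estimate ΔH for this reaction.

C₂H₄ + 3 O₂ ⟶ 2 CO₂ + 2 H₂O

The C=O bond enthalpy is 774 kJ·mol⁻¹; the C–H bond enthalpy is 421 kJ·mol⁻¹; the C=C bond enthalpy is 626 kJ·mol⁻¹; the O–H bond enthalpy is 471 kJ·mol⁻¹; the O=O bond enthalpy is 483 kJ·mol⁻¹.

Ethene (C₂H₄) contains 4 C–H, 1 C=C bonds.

Bonds broken (reactants):
  C–H: 4 × 421 = 1684
  C=C: 1 × 626 = 626
  O=O: 3 × 483 = 1449
  Σ(broken) = 3759 kJ
Bonds formed (products):
  C=O: 4 × 774 = 3096
  O–H: 4 × 471 = 1884
  Σ(formed) = 4980 kJ
ΔH = Σ(broken) − Σ(formed) = 3759 − 4980 = −1221 kJ

ΔH ≈ −1221 kJ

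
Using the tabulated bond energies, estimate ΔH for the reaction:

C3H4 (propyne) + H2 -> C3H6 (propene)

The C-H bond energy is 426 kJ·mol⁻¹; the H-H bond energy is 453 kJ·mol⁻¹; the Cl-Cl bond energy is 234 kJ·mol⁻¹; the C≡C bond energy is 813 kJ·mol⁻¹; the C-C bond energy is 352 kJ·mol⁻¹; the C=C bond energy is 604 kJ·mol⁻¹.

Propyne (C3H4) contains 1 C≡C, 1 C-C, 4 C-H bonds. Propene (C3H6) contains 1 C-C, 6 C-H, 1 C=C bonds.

ΔH ≈ −190 kJ

Bonds broken (reactants):
  C≡C: 1 × 813 = 813
  C-C: 1 × 352 = 352
  C-H: 4 × 426 = 1704
  H-H: 1 × 453 = 453
  Σ(broken) = 3322 kJ
Bonds formed (products):
  C-C: 1 × 352 = 352
  C-H: 6 × 426 = 2556
  C=C: 1 × 604 = 604
  Σ(formed) = 3512 kJ
ΔH = Σ(broken) − Σ(formed) = 3322 − 3512 = −190 kJ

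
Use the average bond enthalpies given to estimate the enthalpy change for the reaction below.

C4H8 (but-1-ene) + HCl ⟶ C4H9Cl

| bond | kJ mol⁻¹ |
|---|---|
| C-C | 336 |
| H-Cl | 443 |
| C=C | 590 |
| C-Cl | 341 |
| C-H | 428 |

Bonds broken (reactants):
  C-C: 2 × 336 = 672
  C-H: 8 × 428 = 3424
  C=C: 1 × 590 = 590
  H-Cl: 1 × 443 = 443
  Σ(broken) = 5129 kJ
Bonds formed (products):
  C-C: 3 × 336 = 1008
  C-Cl: 1 × 341 = 341
  C-H: 9 × 428 = 3852
  Σ(formed) = 5201 kJ
ΔH = Σ(broken) − Σ(formed) = 5129 − 5201 = −72 kJ

ΔH ≈ −72 kJ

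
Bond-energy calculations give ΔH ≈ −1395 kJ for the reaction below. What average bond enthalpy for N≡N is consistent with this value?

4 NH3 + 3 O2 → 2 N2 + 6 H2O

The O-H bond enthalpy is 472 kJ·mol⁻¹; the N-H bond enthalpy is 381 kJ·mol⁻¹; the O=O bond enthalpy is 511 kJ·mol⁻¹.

Let D be the N≡N bond energy.
Σ(broken) = 12×381 + 3×511 = 6105
Σ(formed) = 2×D + 12×472 = 5664 + 2D
ΔH = Σ(broken) − Σ(formed) = (6105) − (5664 + 2D) = +441 − 2D
Setting this equal to −1395 kJ gives 2D = 1836, so D = 918 kJ/mol.

D(N≡N) ≈ 918 kJ/mol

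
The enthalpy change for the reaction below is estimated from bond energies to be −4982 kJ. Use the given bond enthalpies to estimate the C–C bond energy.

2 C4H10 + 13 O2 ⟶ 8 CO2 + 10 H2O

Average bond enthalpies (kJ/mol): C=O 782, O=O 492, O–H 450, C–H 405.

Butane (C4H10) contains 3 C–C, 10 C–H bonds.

D(C–C) ≈ 339 kJ/mol

Let D be the C–C bond energy.
Σ(broken) = 6×D + 20×405 + 13×492 = 14496 + 6D
Σ(formed) = 16×782 + 20×450 = 21512
ΔH = Σ(broken) − Σ(formed) = (14496 + 6D) − (21512) = −7016 + 6D
Setting this equal to −4982 kJ gives 6D = 2034, so D = 339 kJ/mol.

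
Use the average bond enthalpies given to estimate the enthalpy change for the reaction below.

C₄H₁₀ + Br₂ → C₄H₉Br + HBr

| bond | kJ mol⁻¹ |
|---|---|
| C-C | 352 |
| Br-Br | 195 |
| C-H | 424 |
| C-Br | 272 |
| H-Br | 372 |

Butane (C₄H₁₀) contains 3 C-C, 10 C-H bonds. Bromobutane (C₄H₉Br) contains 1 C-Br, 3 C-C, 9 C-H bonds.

Bonds broken (reactants):
  Br-Br: 1 × 195 = 195
  C-C: 3 × 352 = 1056
  C-H: 10 × 424 = 4240
  Σ(broken) = 5491 kJ
Bonds formed (products):
  C-Br: 1 × 272 = 272
  C-C: 3 × 352 = 1056
  C-H: 9 × 424 = 3816
  H-Br: 1 × 372 = 372
  Σ(formed) = 5516 kJ
ΔH = Σ(broken) − Σ(formed) = 5491 − 5516 = −25 kJ

ΔH ≈ −25 kJ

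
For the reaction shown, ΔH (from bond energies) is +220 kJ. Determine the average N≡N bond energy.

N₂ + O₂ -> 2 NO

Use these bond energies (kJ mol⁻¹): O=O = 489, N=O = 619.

D(N≡N) ≈ 969 kJ/mol

Let D be the N≡N bond energy.
Σ(broken) = 1×D + 1×489 = 489 + D
Σ(formed) = 2×619 = 1238
ΔH = Σ(broken) − Σ(formed) = (489 + D) − (1238) = −749 + D
Setting this equal to +220 kJ gives D = 969 kJ/mol.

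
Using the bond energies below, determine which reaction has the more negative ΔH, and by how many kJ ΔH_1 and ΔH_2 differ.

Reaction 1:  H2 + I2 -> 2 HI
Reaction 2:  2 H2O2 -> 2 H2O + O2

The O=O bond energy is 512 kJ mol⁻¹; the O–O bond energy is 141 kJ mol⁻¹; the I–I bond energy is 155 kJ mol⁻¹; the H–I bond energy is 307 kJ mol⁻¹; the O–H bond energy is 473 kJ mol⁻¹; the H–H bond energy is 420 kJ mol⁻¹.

Reaction 2, by 191 kJ

Reaction 1:
  Bonds broken (reactants):
    H–H: 1 × 420 = 420
    I–I: 1 × 155 = 155
    Σ(broken) = 575 kJ
  Bonds formed (products):
    H–I: 2 × 307 = 614
    Σ(formed) = 614 kJ
  ΔH_1 = 575 − 614 = −39 kJ
Reaction 2:
  Bonds broken (reactants):
    O–H: 4 × 473 = 1892
    O–O: 2 × 141 = 282
    Σ(broken) = 2174 kJ
  Bonds formed (products):
    O–H: 4 × 473 = 1892
    O=O: 1 × 512 = 512
    Σ(formed) = 2404 kJ
  ΔH_2 = 2174 − 2404 = −230 kJ
ΔH_1 − ΔH_2 = +191 kJ, so reaction 2 has the more negative ΔH; |ΔH_1 − ΔH_2| = 191 kJ.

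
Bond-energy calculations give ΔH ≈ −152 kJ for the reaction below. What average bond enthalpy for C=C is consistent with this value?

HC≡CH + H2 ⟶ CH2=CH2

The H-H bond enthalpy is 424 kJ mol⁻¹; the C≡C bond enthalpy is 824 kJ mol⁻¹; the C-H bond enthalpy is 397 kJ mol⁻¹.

D(C=C) ≈ 606 kJ/mol

Let D be the C=C bond energy.
Σ(broken) = 1×824 + 2×397 + 1×424 = 2042
Σ(formed) = 4×397 + 1×D = 1588 + D
ΔH = Σ(broken) − Σ(formed) = (2042) − (1588 + D) = +454 − D
Setting this equal to −152 kJ gives D = 606 kJ/mol.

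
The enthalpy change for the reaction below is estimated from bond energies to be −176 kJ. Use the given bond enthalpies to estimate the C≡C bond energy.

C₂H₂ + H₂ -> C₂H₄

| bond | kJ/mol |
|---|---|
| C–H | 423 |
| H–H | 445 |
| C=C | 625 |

Let D be the C≡C bond energy.
Σ(broken) = 1×D + 2×423 + 1×445 = 1291 + D
Σ(formed) = 4×423 + 1×625 = 2317
ΔH = Σ(broken) − Σ(formed) = (1291 + D) − (2317) = −1026 + D
Setting this equal to −176 kJ gives D = 850 kJ/mol.

D(C≡C) ≈ 850 kJ/mol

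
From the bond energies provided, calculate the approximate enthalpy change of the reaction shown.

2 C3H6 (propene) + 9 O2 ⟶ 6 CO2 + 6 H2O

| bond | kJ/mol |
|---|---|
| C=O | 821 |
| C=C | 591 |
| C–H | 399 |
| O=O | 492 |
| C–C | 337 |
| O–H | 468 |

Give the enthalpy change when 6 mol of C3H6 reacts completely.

Bonds broken (reactants):
  C–C: 2 × 337 = 674
  C–H: 12 × 399 = 4788
  C=C: 2 × 591 = 1182
  O=O: 9 × 492 = 4428
  Σ(broken) = 11072 kJ
Bonds formed (products):
  C=O: 12 × 821 = 9852
  O–H: 12 × 468 = 5616
  Σ(formed) = 15468 kJ
ΔH = Σ(broken) − Σ(formed) = 11072 − 15468 = −4396 kJ
For 3× the reaction as written: 3 × (−4396) = −13188 kJ

ΔH = −13188 kJ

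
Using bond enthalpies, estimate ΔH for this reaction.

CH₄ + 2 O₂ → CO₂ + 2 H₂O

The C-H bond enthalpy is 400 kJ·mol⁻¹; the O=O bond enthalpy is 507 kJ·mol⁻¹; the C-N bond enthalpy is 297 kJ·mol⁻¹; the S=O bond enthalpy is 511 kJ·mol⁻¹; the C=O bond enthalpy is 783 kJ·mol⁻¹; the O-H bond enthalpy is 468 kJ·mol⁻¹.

Bonds broken (reactants):
  C-H: 4 × 400 = 1600
  O=O: 2 × 507 = 1014
  Σ(broken) = 2614 kJ
Bonds formed (products):
  C=O: 2 × 783 = 1566
  O-H: 4 × 468 = 1872
  Σ(formed) = 3438 kJ
ΔH = Σ(broken) − Σ(formed) = 2614 − 3438 = −824 kJ

ΔH ≈ −824 kJ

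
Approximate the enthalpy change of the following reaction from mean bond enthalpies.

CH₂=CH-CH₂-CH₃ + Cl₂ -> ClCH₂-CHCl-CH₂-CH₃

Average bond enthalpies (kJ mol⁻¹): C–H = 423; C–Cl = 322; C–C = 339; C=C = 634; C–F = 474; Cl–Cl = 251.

ΔH ≈ −98 kJ

Bonds broken (reactants):
  C–C: 2 × 339 = 678
  C–H: 8 × 423 = 3384
  C=C: 1 × 634 = 634
  Cl–Cl: 1 × 251 = 251
  Σ(broken) = 4947 kJ
Bonds formed (products):
  C–C: 3 × 339 = 1017
  C–Cl: 2 × 322 = 644
  C–H: 8 × 423 = 3384
  Σ(formed) = 5045 kJ
ΔH = Σ(broken) − Σ(formed) = 4947 − 5045 = −98 kJ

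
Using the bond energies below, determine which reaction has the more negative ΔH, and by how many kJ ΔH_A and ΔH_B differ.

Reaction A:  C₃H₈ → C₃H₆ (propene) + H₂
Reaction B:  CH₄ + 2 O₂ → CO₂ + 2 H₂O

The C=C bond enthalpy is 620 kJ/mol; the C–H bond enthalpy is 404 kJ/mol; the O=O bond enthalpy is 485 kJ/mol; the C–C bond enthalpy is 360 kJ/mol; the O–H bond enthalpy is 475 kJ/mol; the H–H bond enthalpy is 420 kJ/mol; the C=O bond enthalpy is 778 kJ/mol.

Reaction A:
  Bonds broken (reactants):
    C–C: 2 × 360 = 720
    C–H: 8 × 404 = 3232
    Σ(broken) = 3952 kJ
  Bonds formed (products):
    C–C: 1 × 360 = 360
    C–H: 6 × 404 = 2424
    C=C: 1 × 620 = 620
    H–H: 1 × 420 = 420
    Σ(formed) = 3824 kJ
  ΔH_A = 3952 − 3824 = +128 kJ
Reaction B:
  Bonds broken (reactants):
    C–H: 4 × 404 = 1616
    O=O: 2 × 485 = 970
    Σ(broken) = 2586 kJ
  Bonds formed (products):
    C=O: 2 × 778 = 1556
    O–H: 4 × 475 = 1900
    Σ(formed) = 3456 kJ
  ΔH_B = 2586 − 3456 = −870 kJ
ΔH_A − ΔH_B = +998 kJ, so reaction B has the more negative ΔH; |ΔH_A − ΔH_B| = 998 kJ.

Reaction B, by 998 kJ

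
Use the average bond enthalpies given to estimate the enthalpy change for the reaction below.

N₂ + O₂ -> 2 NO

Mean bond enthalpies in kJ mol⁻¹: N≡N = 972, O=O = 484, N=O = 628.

Bonds broken (reactants):
  N≡N: 1 × 972 = 972
  O=O: 1 × 484 = 484
  Σ(broken) = 1456 kJ
Bonds formed (products):
  N=O: 2 × 628 = 1256
  Σ(formed) = 1256 kJ
ΔH = Σ(broken) − Σ(formed) = 1456 − 1256 = +200 kJ

ΔH ≈ +200 kJ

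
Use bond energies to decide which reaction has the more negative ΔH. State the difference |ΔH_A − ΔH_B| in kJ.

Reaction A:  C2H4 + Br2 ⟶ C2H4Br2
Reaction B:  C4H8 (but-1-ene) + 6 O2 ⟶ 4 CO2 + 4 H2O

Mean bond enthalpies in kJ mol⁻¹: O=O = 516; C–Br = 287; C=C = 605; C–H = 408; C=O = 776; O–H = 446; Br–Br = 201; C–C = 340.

Reaction A:
  Bonds broken (reactants):
    Br–Br: 1 × 201 = 201
    C–H: 4 × 408 = 1632
    C=C: 1 × 605 = 605
    Σ(broken) = 2438 kJ
  Bonds formed (products):
    C–Br: 2 × 287 = 574
    C–C: 1 × 340 = 340
    C–H: 4 × 408 = 1632
    Σ(formed) = 2546 kJ
  ΔH_A = 2438 − 2546 = −108 kJ
Reaction B:
  Bonds broken (reactants):
    C–C: 2 × 340 = 680
    C–H: 8 × 408 = 3264
    C=C: 1 × 605 = 605
    O=O: 6 × 516 = 3096
    Σ(broken) = 7645 kJ
  Bonds formed (products):
    C=O: 8 × 776 = 6208
    O–H: 8 × 446 = 3568
    Σ(formed) = 9776 kJ
  ΔH_B = 7645 − 9776 = −2131 kJ
ΔH_A − ΔH_B = +2023 kJ, so reaction B has the more negative ΔH; |ΔH_A − ΔH_B| = 2023 kJ.

Reaction B, by 2023 kJ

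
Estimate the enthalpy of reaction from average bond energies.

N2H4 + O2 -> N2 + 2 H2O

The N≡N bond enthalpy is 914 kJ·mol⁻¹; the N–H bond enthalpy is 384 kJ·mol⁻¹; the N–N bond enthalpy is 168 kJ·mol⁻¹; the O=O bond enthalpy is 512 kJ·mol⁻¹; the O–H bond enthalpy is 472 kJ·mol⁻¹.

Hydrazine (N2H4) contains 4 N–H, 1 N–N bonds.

ΔH ≈ −586 kJ

Bonds broken (reactants):
  N–H: 4 × 384 = 1536
  N–N: 1 × 168 = 168
  O=O: 1 × 512 = 512
  Σ(broken) = 2216 kJ
Bonds formed (products):
  N≡N: 1 × 914 = 914
  O–H: 4 × 472 = 1888
  Σ(formed) = 2802 kJ
ΔH = Σ(broken) − Σ(formed) = 2216 − 2802 = −586 kJ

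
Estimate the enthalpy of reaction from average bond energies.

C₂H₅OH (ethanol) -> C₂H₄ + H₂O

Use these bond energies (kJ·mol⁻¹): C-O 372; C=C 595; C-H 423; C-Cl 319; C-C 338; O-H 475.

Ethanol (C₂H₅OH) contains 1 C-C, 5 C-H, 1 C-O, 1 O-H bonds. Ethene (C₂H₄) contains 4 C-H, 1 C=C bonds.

Bonds broken (reactants):
  C-C: 1 × 338 = 338
  C-H: 5 × 423 = 2115
  C-O: 1 × 372 = 372
  O-H: 1 × 475 = 475
  Σ(broken) = 3300 kJ
Bonds formed (products):
  C-H: 4 × 423 = 1692
  C=C: 1 × 595 = 595
  O-H: 2 × 475 = 950
  Σ(formed) = 3237 kJ
ΔH = Σ(broken) − Σ(formed) = 3300 − 3237 = +63 kJ

ΔH ≈ +63 kJ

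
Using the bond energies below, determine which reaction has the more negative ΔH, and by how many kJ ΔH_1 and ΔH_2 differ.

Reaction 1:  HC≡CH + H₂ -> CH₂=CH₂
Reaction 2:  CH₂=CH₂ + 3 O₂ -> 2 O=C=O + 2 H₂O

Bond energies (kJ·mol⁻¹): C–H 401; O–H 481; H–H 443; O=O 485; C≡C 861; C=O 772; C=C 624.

Reaction 2, by 1207 kJ

Reaction 1:
  Bonds broken (reactants):
    C≡C: 1 × 861 = 861
    C–H: 2 × 401 = 802
    H–H: 1 × 443 = 443
    Σ(broken) = 2106 kJ
  Bonds formed (products):
    C–H: 4 × 401 = 1604
    C=C: 1 × 624 = 624
    Σ(formed) = 2228 kJ
  ΔH_1 = 2106 − 2228 = −122 kJ
Reaction 2:
  Bonds broken (reactants):
    C–H: 4 × 401 = 1604
    C=C: 1 × 624 = 624
    O=O: 3 × 485 = 1455
    Σ(broken) = 3683 kJ
  Bonds formed (products):
    C=O: 4 × 772 = 3088
    O–H: 4 × 481 = 1924
    Σ(formed) = 5012 kJ
  ΔH_2 = 3683 − 5012 = −1329 kJ
ΔH_1 − ΔH_2 = +1207 kJ, so reaction 2 has the more negative ΔH; |ΔH_1 − ΔH_2| = 1207 kJ.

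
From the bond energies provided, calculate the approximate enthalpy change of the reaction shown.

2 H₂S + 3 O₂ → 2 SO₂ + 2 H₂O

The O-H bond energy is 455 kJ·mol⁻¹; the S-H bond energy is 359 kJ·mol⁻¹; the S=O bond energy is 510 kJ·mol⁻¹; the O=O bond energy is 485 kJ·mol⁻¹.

Bonds broken (reactants):
  O=O: 3 × 485 = 1455
  S-H: 4 × 359 = 1436
  Σ(broken) = 2891 kJ
Bonds formed (products):
  O-H: 4 × 455 = 1820
  S=O: 4 × 510 = 2040
  Σ(formed) = 3860 kJ
ΔH = Σ(broken) − Σ(formed) = 2891 − 3860 = −969 kJ

ΔH ≈ −969 kJ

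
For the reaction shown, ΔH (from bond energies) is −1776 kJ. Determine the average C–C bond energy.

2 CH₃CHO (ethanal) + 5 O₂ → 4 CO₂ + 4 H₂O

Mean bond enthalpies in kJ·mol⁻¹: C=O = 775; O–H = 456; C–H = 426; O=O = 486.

Let D be the C–C bond energy.
Σ(broken) = 2×D + 8×426 + 2×775 + 5×486 = 7388 + 2D
Σ(formed) = 8×775 + 8×456 = 9848
ΔH = Σ(broken) − Σ(formed) = (7388 + 2D) − (9848) = −2460 + 2D
Setting this equal to −1776 kJ gives 2D = 684, so D = 342 kJ/mol.

D(C–C) ≈ 342 kJ/mol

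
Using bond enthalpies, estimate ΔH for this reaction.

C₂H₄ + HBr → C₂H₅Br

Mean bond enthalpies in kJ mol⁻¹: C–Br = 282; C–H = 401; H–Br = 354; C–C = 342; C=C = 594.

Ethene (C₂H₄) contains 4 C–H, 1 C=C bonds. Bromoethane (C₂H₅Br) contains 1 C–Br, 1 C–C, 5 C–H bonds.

ΔH ≈ −77 kJ

Bonds broken (reactants):
  C–H: 4 × 401 = 1604
  C=C: 1 × 594 = 594
  H–Br: 1 × 354 = 354
  Σ(broken) = 2552 kJ
Bonds formed (products):
  C–Br: 1 × 282 = 282
  C–C: 1 × 342 = 342
  C–H: 5 × 401 = 2005
  Σ(formed) = 2629 kJ
ΔH = Σ(broken) − Σ(formed) = 2552 − 2629 = −77 kJ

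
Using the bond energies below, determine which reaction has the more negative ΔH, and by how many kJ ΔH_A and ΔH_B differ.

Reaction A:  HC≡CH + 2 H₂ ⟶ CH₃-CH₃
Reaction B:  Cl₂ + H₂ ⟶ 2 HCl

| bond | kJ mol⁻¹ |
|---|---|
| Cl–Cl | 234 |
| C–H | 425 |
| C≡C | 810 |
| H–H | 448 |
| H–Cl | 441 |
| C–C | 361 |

Reaction A:
  Bonds broken (reactants):
    C≡C: 1 × 810 = 810
    C–H: 2 × 425 = 850
    H–H: 2 × 448 = 896
    Σ(broken) = 2556 kJ
  Bonds formed (products):
    C–C: 1 × 361 = 361
    C–H: 6 × 425 = 2550
    Σ(formed) = 2911 kJ
  ΔH_A = 2556 − 2911 = −355 kJ
Reaction B:
  Bonds broken (reactants):
    Cl–Cl: 1 × 234 = 234
    H–H: 1 × 448 = 448
    Σ(broken) = 682 kJ
  Bonds formed (products):
    H–Cl: 2 × 441 = 882
    Σ(formed) = 882 kJ
  ΔH_B = 682 − 882 = −200 kJ
ΔH_A − ΔH_B = −155 kJ, so reaction A has the more negative ΔH; |ΔH_A − ΔH_B| = 155 kJ.

Reaction A, by 155 kJ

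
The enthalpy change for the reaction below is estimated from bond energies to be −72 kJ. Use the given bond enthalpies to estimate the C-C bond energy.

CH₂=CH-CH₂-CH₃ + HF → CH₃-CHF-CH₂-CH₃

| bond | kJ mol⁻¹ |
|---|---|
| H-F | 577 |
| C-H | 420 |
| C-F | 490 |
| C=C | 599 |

D(C-C) ≈ 338 kJ/mol

Let D be the C-C bond energy.
Σ(broken) = 2×D + 8×420 + 1×599 + 1×577 = 4536 + 2D
Σ(formed) = 3×D + 1×490 + 9×420 = 4270 + 3D
ΔH = Σ(broken) − Σ(formed) = (4536 + 2D) − (4270 + 3D) = +266 − D
Setting this equal to −72 kJ gives D = 338 kJ/mol.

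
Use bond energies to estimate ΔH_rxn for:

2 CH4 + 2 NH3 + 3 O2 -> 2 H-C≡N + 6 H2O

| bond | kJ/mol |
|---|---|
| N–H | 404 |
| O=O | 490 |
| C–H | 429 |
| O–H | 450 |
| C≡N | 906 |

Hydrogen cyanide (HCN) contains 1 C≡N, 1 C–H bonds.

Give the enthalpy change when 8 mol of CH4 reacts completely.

ΔH = −2976 kJ

Bonds broken (reactants):
  C–H: 8 × 429 = 3432
  N–H: 6 × 404 = 2424
  O=O: 3 × 490 = 1470
  Σ(broken) = 7326 kJ
Bonds formed (products):
  C≡N: 2 × 906 = 1812
  C–H: 2 × 429 = 858
  O–H: 12 × 450 = 5400
  Σ(formed) = 8070 kJ
ΔH = Σ(broken) − Σ(formed) = 7326 − 8070 = −744 kJ
For 4× the reaction as written: 4 × (−744) = −2976 kJ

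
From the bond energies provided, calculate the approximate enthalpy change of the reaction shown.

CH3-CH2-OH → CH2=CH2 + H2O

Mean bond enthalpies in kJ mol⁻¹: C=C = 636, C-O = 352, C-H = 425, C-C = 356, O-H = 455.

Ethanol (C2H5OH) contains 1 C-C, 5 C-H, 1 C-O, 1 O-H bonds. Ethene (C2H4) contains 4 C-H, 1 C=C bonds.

ΔH ≈ +42 kJ

Bonds broken (reactants):
  C-C: 1 × 356 = 356
  C-H: 5 × 425 = 2125
  C-O: 1 × 352 = 352
  O-H: 1 × 455 = 455
  Σ(broken) = 3288 kJ
Bonds formed (products):
  C-H: 4 × 425 = 1700
  C=C: 1 × 636 = 636
  O-H: 2 × 455 = 910
  Σ(formed) = 3246 kJ
ΔH = Σ(broken) − Σ(formed) = 3288 − 3246 = +42 kJ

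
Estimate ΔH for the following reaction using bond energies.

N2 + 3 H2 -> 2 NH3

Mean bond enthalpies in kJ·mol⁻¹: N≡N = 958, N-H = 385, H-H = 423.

ΔH ≈ −83 kJ

Bonds broken (reactants):
  H-H: 3 × 423 = 1269
  N≡N: 1 × 958 = 958
  Σ(broken) = 2227 kJ
Bonds formed (products):
  N-H: 6 × 385 = 2310
  Σ(formed) = 2310 kJ
ΔH = Σ(broken) − Σ(formed) = 2227 − 2310 = −83 kJ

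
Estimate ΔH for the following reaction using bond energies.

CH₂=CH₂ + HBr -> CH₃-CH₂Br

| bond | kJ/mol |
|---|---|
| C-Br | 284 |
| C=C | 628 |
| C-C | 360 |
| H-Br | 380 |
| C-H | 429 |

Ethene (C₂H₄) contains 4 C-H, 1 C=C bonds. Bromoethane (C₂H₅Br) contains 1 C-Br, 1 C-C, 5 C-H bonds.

Bonds broken (reactants):
  C-H: 4 × 429 = 1716
  C=C: 1 × 628 = 628
  H-Br: 1 × 380 = 380
  Σ(broken) = 2724 kJ
Bonds formed (products):
  C-Br: 1 × 284 = 284
  C-C: 1 × 360 = 360
  C-H: 5 × 429 = 2145
  Σ(formed) = 2789 kJ
ΔH = Σ(broken) − Σ(formed) = 2724 − 2789 = −65 kJ

ΔH ≈ −65 kJ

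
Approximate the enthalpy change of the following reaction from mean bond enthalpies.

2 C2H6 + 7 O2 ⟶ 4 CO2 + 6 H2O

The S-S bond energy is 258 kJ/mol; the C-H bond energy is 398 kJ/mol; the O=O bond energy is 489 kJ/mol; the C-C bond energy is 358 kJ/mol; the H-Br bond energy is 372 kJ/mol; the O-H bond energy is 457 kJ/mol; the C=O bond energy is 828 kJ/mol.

ΔH ≈ −3193 kJ

Bonds broken (reactants):
  C-C: 2 × 358 = 716
  C-H: 12 × 398 = 4776
  O=O: 7 × 489 = 3423
  Σ(broken) = 8915 kJ
Bonds formed (products):
  C=O: 8 × 828 = 6624
  O-H: 12 × 457 = 5484
  Σ(formed) = 12108 kJ
ΔH = Σ(broken) − Σ(formed) = 8915 − 12108 = −3193 kJ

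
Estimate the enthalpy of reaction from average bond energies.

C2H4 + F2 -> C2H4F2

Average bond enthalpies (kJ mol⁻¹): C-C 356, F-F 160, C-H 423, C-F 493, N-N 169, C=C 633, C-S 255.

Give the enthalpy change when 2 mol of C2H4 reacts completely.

ΔH = −1098 kJ

Bonds broken (reactants):
  C-H: 4 × 423 = 1692
  C=C: 1 × 633 = 633
  F-F: 1 × 160 = 160
  Σ(broken) = 2485 kJ
Bonds formed (products):
  C-C: 1 × 356 = 356
  C-F: 2 × 493 = 986
  C-H: 4 × 423 = 1692
  Σ(formed) = 3034 kJ
ΔH = Σ(broken) − Σ(formed) = 2485 − 3034 = −549 kJ
For 2× the reaction as written: 2 × (−549) = −1098 kJ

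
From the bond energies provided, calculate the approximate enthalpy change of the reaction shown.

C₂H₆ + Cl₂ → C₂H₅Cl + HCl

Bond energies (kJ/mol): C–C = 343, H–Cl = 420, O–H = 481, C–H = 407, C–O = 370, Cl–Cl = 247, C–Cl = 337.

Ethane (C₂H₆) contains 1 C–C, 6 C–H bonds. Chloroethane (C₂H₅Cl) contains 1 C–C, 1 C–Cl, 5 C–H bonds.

Bonds broken (reactants):
  C–C: 1 × 343 = 343
  C–H: 6 × 407 = 2442
  Cl–Cl: 1 × 247 = 247
  Σ(broken) = 3032 kJ
Bonds formed (products):
  C–C: 1 × 343 = 343
  C–Cl: 1 × 337 = 337
  C–H: 5 × 407 = 2035
  H–Cl: 1 × 420 = 420
  Σ(formed) = 3135 kJ
ΔH = Σ(broken) − Σ(formed) = 3032 − 3135 = −103 kJ

ΔH ≈ −103 kJ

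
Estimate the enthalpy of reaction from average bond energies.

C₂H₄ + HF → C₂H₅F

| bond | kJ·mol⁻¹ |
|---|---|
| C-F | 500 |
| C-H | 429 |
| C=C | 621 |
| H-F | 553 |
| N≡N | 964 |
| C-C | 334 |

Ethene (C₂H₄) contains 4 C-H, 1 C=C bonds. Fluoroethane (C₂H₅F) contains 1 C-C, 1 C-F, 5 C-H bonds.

Bonds broken (reactants):
  C-H: 4 × 429 = 1716
  C=C: 1 × 621 = 621
  H-F: 1 × 553 = 553
  Σ(broken) = 2890 kJ
Bonds formed (products):
  C-C: 1 × 334 = 334
  C-F: 1 × 500 = 500
  C-H: 5 × 429 = 2145
  Σ(formed) = 2979 kJ
ΔH = Σ(broken) − Σ(formed) = 2890 − 2979 = −89 kJ

ΔH ≈ −89 kJ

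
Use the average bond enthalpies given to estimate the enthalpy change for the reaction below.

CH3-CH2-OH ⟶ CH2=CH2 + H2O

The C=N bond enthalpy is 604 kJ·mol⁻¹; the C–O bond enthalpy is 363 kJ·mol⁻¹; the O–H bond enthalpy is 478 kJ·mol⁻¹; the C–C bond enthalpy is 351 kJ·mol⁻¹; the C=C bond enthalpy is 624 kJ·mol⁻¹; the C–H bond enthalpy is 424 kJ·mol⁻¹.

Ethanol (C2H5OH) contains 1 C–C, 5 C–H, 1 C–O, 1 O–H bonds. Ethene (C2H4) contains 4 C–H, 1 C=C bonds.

Bonds broken (reactants):
  C–C: 1 × 351 = 351
  C–H: 5 × 424 = 2120
  C–O: 1 × 363 = 363
  O–H: 1 × 478 = 478
  Σ(broken) = 3312 kJ
Bonds formed (products):
  C–H: 4 × 424 = 1696
  C=C: 1 × 624 = 624
  O–H: 2 × 478 = 956
  Σ(formed) = 3276 kJ
ΔH = Σ(broken) − Σ(formed) = 3312 − 3276 = +36 kJ

ΔH ≈ +36 kJ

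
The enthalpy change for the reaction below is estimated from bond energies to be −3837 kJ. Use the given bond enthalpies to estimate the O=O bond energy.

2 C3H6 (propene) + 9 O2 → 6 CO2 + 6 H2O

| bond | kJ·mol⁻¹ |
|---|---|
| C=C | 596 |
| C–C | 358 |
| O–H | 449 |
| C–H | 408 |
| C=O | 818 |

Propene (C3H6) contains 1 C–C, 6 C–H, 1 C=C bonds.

Let D be the O=O bond energy.
Σ(broken) = 2×358 + 12×408 + 2×596 + 9×D = 6804 + 9D
Σ(formed) = 12×818 + 12×449 = 15204
ΔH = Σ(broken) − Σ(formed) = (6804 + 9D) − (15204) = −8400 + 9D
Setting this equal to −3837 kJ gives 9D = 4563, so D = 507 kJ/mol.

D(O=O) ≈ 507 kJ/mol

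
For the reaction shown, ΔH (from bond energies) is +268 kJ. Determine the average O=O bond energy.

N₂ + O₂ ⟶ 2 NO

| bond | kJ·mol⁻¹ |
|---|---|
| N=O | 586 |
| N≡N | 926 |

Let D be the O=O bond energy.
Σ(broken) = 1×926 + 1×D = 926 + D
Σ(formed) = 2×586 = 1172
ΔH = Σ(broken) − Σ(formed) = (926 + D) − (1172) = −246 + D
Setting this equal to +268 kJ gives D = 514 kJ/mol.

D(O=O) ≈ 514 kJ/mol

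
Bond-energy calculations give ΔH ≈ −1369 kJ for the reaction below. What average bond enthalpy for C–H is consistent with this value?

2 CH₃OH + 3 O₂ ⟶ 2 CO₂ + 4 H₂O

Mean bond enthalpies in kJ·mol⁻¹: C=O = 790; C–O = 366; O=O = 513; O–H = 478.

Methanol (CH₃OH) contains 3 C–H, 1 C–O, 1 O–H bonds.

Let D be the C–H bond energy.
Σ(broken) = 6×D + 2×366 + 2×478 + 3×513 = 3227 + 6D
Σ(formed) = 4×790 + 8×478 = 6984
ΔH = Σ(broken) − Σ(formed) = (3227 + 6D) − (6984) = −3757 + 6D
Setting this equal to −1369 kJ gives 6D = 2388, so D = 398 kJ/mol.

D(C–H) ≈ 398 kJ/mol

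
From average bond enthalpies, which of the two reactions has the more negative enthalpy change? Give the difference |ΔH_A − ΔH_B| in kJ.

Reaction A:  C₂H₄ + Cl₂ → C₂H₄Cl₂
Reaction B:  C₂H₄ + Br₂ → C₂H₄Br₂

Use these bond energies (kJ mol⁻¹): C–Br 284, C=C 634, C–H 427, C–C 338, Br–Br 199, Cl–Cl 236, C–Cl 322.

Reaction A, by 39 kJ

Reaction A:
  Bonds broken (reactants):
    C–H: 4 × 427 = 1708
    C=C: 1 × 634 = 634
    Cl–Cl: 1 × 236 = 236
    Σ(broken) = 2578 kJ
  Bonds formed (products):
    C–C: 1 × 338 = 338
    C–Cl: 2 × 322 = 644
    C–H: 4 × 427 = 1708
    Σ(formed) = 2690 kJ
  ΔH_A = 2578 − 2690 = −112 kJ
Reaction B:
  Bonds broken (reactants):
    Br–Br: 1 × 199 = 199
    C–H: 4 × 427 = 1708
    C=C: 1 × 634 = 634
    Σ(broken) = 2541 kJ
  Bonds formed (products):
    C–Br: 2 × 284 = 568
    C–C: 1 × 338 = 338
    C–H: 4 × 427 = 1708
    Σ(formed) = 2614 kJ
  ΔH_B = 2541 − 2614 = −73 kJ
ΔH_A − ΔH_B = −39 kJ, so reaction A has the more negative ΔH; |ΔH_A − ΔH_B| = 39 kJ.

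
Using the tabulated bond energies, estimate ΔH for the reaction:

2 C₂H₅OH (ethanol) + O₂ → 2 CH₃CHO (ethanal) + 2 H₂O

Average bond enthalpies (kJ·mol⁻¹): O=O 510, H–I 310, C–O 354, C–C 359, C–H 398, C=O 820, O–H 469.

ΔH ≈ −564 kJ

Bonds broken (reactants):
  C–C: 2 × 359 = 718
  C–H: 10 × 398 = 3980
  C–O: 2 × 354 = 708
  O–H: 2 × 469 = 938
  O=O: 1 × 510 = 510
  Σ(broken) = 6854 kJ
Bonds formed (products):
  C–C: 2 × 359 = 718
  C–H: 8 × 398 = 3184
  C=O: 2 × 820 = 1640
  O–H: 4 × 469 = 1876
  Σ(formed) = 7418 kJ
ΔH = Σ(broken) − Σ(formed) = 6854 − 7418 = −564 kJ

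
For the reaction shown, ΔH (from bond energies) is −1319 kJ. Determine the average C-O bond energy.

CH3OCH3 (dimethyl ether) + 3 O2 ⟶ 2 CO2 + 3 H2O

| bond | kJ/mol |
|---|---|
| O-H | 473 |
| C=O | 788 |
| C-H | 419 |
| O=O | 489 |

D(C-O) ≈ 345 kJ/mol

Let D be the C-O bond energy.
Σ(broken) = 6×419 + 2×D + 3×489 = 3981 + 2D
Σ(formed) = 4×788 + 6×473 = 5990
ΔH = Σ(broken) − Σ(formed) = (3981 + 2D) − (5990) = −2009 + 2D
Setting this equal to −1319 kJ gives 2D = 690, so D = 345 kJ/mol.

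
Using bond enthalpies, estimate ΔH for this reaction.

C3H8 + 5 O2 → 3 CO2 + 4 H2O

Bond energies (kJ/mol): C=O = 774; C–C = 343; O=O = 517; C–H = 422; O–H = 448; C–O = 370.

Bonds broken (reactants):
  C–C: 2 × 343 = 686
  C–H: 8 × 422 = 3376
  O=O: 5 × 517 = 2585
  Σ(broken) = 6647 kJ
Bonds formed (products):
  C=O: 6 × 774 = 4644
  O–H: 8 × 448 = 3584
  Σ(formed) = 8228 kJ
ΔH = Σ(broken) − Σ(formed) = 6647 − 8228 = −1581 kJ

ΔH ≈ −1581 kJ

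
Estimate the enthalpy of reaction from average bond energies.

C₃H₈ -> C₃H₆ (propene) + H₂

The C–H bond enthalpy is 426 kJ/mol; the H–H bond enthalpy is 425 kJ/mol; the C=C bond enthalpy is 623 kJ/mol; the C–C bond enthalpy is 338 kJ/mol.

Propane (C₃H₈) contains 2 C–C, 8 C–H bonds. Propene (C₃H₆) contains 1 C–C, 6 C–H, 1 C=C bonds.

Bonds broken (reactants):
  C–C: 2 × 338 = 676
  C–H: 8 × 426 = 3408
  Σ(broken) = 4084 kJ
Bonds formed (products):
  C–C: 1 × 338 = 338
  C–H: 6 × 426 = 2556
  C=C: 1 × 623 = 623
  H–H: 1 × 425 = 425
  Σ(formed) = 3942 kJ
ΔH = Σ(broken) − Σ(formed) = 4084 − 3942 = +142 kJ

ΔH ≈ +142 kJ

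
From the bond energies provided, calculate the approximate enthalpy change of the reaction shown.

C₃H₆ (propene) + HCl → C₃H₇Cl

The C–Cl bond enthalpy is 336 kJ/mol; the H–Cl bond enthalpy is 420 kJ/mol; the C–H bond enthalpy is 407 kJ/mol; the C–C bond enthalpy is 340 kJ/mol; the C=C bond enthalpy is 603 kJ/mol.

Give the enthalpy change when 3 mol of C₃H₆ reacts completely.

ΔH = −180 kJ

Bonds broken (reactants):
  C–C: 1 × 340 = 340
  C–H: 6 × 407 = 2442
  C=C: 1 × 603 = 603
  H–Cl: 1 × 420 = 420
  Σ(broken) = 3805 kJ
Bonds formed (products):
  C–C: 2 × 340 = 680
  C–Cl: 1 × 336 = 336
  C–H: 7 × 407 = 2849
  Σ(formed) = 3865 kJ
ΔH = Σ(broken) − Σ(formed) = 3805 − 3865 = −60 kJ
For 3× the reaction as written: 3 × (−60) = −180 kJ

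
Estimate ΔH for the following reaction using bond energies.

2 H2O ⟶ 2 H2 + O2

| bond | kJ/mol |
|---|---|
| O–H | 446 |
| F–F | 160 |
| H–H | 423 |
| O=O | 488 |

ΔH ≈ +450 kJ

Bonds broken (reactants):
  O–H: 4 × 446 = 1784
  Σ(broken) = 1784 kJ
Bonds formed (products):
  H–H: 2 × 423 = 846
  O=O: 1 × 488 = 488
  Σ(formed) = 1334 kJ
ΔH = Σ(broken) − Σ(formed) = 1784 − 1334 = +450 kJ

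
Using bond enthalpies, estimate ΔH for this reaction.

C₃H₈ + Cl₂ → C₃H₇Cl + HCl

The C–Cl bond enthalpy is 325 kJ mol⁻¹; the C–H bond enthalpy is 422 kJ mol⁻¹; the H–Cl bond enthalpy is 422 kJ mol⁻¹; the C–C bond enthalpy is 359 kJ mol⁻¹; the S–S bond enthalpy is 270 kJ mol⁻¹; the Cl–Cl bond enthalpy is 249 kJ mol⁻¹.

Bonds broken (reactants):
  C–C: 2 × 359 = 718
  C–H: 8 × 422 = 3376
  Cl–Cl: 1 × 249 = 249
  Σ(broken) = 4343 kJ
Bonds formed (products):
  C–C: 2 × 359 = 718
  C–Cl: 1 × 325 = 325
  C–H: 7 × 422 = 2954
  H–Cl: 1 × 422 = 422
  Σ(formed) = 4419 kJ
ΔH = Σ(broken) − Σ(formed) = 4343 − 4419 = −76 kJ

ΔH ≈ −76 kJ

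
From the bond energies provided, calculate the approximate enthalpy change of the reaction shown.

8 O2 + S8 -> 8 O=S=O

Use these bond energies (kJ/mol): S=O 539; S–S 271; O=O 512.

Bonds broken (reactants):
  O=O: 8 × 512 = 4096
  S–S: 8 × 271 = 2168
  Σ(broken) = 6264 kJ
Bonds formed (products):
  S=O: 16 × 539 = 8624
  Σ(formed) = 8624 kJ
ΔH = Σ(broken) − Σ(formed) = 6264 − 8624 = −2360 kJ

ΔH ≈ −2360 kJ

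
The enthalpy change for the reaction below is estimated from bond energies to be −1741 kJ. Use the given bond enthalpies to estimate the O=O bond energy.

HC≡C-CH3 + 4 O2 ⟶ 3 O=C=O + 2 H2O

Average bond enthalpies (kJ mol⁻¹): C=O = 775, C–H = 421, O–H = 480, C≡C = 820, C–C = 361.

Let D be the O=O bond energy.
Σ(broken) = 1×820 + 1×361 + 4×421 + 4×D = 2865 + 4D
Σ(formed) = 6×775 + 4×480 = 6570
ΔH = Σ(broken) − Σ(formed) = (2865 + 4D) − (6570) = −3705 + 4D
Setting this equal to −1741 kJ gives 4D = 1964, so D = 491 kJ/mol.

D(O=O) ≈ 491 kJ/mol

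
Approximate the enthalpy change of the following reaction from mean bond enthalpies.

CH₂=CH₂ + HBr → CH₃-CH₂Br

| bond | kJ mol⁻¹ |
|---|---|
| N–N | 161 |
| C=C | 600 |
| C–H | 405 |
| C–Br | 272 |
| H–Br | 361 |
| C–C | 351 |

ΔH ≈ −67 kJ

Bonds broken (reactants):
  C–H: 4 × 405 = 1620
  C=C: 1 × 600 = 600
  H–Br: 1 × 361 = 361
  Σ(broken) = 2581 kJ
Bonds formed (products):
  C–Br: 1 × 272 = 272
  C–C: 1 × 351 = 351
  C–H: 5 × 405 = 2025
  Σ(formed) = 2648 kJ
ΔH = Σ(broken) − Σ(formed) = 2581 − 2648 = −67 kJ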